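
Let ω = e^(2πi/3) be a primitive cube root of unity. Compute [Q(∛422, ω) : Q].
[Q(∛422, ω) : Q] = 6

[Q(∛422):Q] = 3 (min poly x^3 - 422, irreducible since 422 is not a perfect cube). [Q(ω):Q] = 2 (min poly x^2 + x + 1). Since Q(∛422) ⊂ R and ω ∉ R, we have ω ∉ Q(∛422), so x^2 + x + 1 remains irreducible over Q(∛422) and [Q(∛422, ω) : Q(∛422)] = 2. By the tower law, [Q(∛422, ω) : Q] = 3 · 2 = 6. (In fact Q(∛422, ω) is the splitting field of x^3 - 422 over Q.)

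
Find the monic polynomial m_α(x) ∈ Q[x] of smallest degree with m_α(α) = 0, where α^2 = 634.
m_α(x) = x^2 - 634

α satisfies α^2 - 634 = 0, so x^2 - 634 annihilates α. Since d = 634 is squarefree and ≠ 1, it is not a perfect square in Q, so x^2 - 634 has no rational root and is therefore irreducible over Q (a degree-2 polynomial over a field is irreducible iff it has no root). Hence m_α(x) = x^2 - 634.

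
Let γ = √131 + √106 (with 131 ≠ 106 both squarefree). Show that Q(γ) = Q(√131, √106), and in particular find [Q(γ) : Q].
[Q(γ) : Q] = 4 (equivalently, Q(γ) = Q(√131, √106))

Obviously Q(γ) ⊆ Q(√131, √106), and [Q(√131, √106):Q] = 4 (since 131, 106 are distinct squarefree integers > 1 with 13886 not a perfect square). To show equality we compute the minimal polynomial of γ. From γ = √131 + √106: γ^2 = 131 + 2√(13886) + 106 = 237 + 2√(13886), so γ^2 - 237 = 2√(13886); squaring, (γ^2 - 237)^2 = 4·13886, i.e. γ^4 - 474γ^2 + 56169 - 55544 = 0, i.e. γ^4 - 474γ^2 + 625 = 0. So γ is a root of x^4 - 474x^2 + 625. This polynomial is irreducible over Q: it has no rational root (each ±√131 ± √106 is irrational), and any factorization into two quadratics over Q would force √(13886) ∈ Q (pairing opposite roots) or √131, √106 ∈ Q (other pairings), all impossible. Hence [Q(γ):Q] = 4 = [Q(√131, √106):Q], so Q(γ) = Q(√131, √106).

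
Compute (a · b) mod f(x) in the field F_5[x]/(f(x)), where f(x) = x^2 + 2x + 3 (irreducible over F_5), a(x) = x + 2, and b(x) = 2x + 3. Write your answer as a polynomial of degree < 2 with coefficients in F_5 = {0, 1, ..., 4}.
a · b ≡ 3x (mod f(x))

Multiply in F_5[x]: a(x)·b(x) = (x + 2)·(2x + 3) = 2x^2 + 2x + 1. This has degree ≥ 2, so divide by f(x) over F_5: 2x^2 + 2x + 1 = (2)·(x^2 + 2x + 3) + (3x). Hence a·b ≡ 3x (mod f). (F_5[x]/(f) is a field with 5^2 = 25 elements since f is irreducible of degree 2.)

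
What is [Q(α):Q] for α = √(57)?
[Q(α):Q] = 2

[Q(α):Q] equals the degree of the minimal polynomial of α. Here α^2 = 57 and x^2 - 57 is irreducible (d = 57 is squarefree, ≠ 1, hence not a square), so deg(m_α) = 2. Thus [Q(α):Q] = 2.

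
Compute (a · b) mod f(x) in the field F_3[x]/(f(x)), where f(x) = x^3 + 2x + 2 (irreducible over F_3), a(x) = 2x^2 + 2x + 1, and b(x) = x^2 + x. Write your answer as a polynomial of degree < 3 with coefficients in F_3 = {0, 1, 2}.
a · b ≡ 2x^2 + x + 1 (mod f(x))

Multiply in F_3[x]: a(x)·b(x) = (2x^2 + 2x + 1)·(x^2 + x) = 2x^4 + x^3 + x. This has degree ≥ 3, so divide by f(x) over F_3: 2x^4 + x^3 + x = (2x + 1)·(x^3 + 2x + 2) + (2x^2 + x + 1). Hence a·b ≡ 2x^2 + x + 1 (mod f). (F_3[x]/(f) is a field with 3^3 = 27 elements since f is irreducible of degree 3.)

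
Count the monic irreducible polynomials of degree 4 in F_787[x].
There are 95904334698 monic irreducible polynomials of degree 4 over F_787

Each element of F_{787^4} that lies in no proper subfield is a root of exactly one monic irreducible of degree 4 over F_787, and each such polynomial has 4 distinct roots in F_{787^4}. By Möbius inversion the count is N_787(4) = (1/4) Σ_{d|4} μ(4/d) · 787^d = (1/4)(μ(4)·787^1 + μ(2)·787^2 + μ(1)·787^4) = 383617338792/4 = 95904334698.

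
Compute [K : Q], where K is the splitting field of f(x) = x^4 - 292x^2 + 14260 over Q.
[K : Q] = 4

Solving the quadratic in x^2: x^2 = (292 ± √(292^2 - 4·14260))/2 = (292 ± √28224)/2 = (292 ± 168)/2, giving x^2 = 62 or x^2 = 230. So f(x) = (x^2 - 62)(x^2 - 230) and the roots of f are ±√62, ±√230. Hence the splitting field is K = Q(√62, √230). Since 62 and 230 are distinct squarefree integers > 1, their product 14260 is not a perfect square, so √230 ∉ Q(√62). By the tower law [K:Q] = [Q(√62,√230):Q(√62)] · [Q(√62):Q] = 2 · 2 = 4.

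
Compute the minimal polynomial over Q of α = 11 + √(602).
m_α(x) = x^2 - 22x - 481

From α - 11 = √(602), squaring gives (α - 11)^2 = 602, i.e. α^2 - 22α + 121 = 602, so α^2 - 22α - 481 = 0. The discriminant of x^2 - 22x - 481 is (-22)^2 - 4·(-481) = 484 + 1924 = 2408, and 4·(602) is not a perfect square in Q since 602 is squarefree and ≠ 1. Hence x^2 - 22x - 481 is irreducible over Q and is the minimal polynomial of α.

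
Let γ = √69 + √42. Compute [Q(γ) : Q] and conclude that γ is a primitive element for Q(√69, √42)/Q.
[Q(γ) : Q] = 4 (equivalently, Q(γ) = Q(√69, √42))

Obviously Q(γ) ⊆ Q(√69, √42), and [Q(√69, √42):Q] = 4 (since 69, 42 are distinct squarefree integers > 1 with 2898 not a perfect square). To show equality we compute the minimal polynomial of γ. From γ = √69 + √42: γ^2 = 69 + 2√(2898) + 42 = 111 + 2√(2898), so γ^2 - 111 = 2√(2898); squaring, (γ^2 - 111)^2 = 4·2898, i.e. γ^4 - 222γ^2 + 12321 - 11592 = 0, i.e. γ^4 - 222γ^2 + 729 = 0. So γ is a root of x^4 - 222x^2 + 729. This polynomial is irreducible over Q: it has no rational root (each ±√69 ± √42 is irrational), and any factorization into two quadratics over Q would force √(2898) ∈ Q (pairing opposite roots) or √69, √42 ∈ Q (other pairings), all impossible. Hence [Q(γ):Q] = 4 = [Q(√69, √42):Q], so Q(γ) = Q(√69, √42).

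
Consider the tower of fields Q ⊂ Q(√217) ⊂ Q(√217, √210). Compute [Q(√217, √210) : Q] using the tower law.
[Q(√217, √210) : Q] = 4

[Q(√217):Q] = 2 (min poly x^2 - 217, irreducible since 217 is squarefree > 1). For the top step, suppose √210 ∈ Q(√217), say √210 = c + d√217 with c, d ∈ Q. Squaring: 210 = c^2 + 217d^2 + 2cd√217. Since √217 ∉ Q this forces 2cd = 0. If d = 0 then √210 = c ∈ Q, contradicting 210 squarefree > 1. If c = 0 then 210 = 217d^2, so 217·210 = (217d)^2 is a perfect square in Q — but 217·210 = 45570 is not a perfect square (since 217 and 210 are distinct squarefree integers). Contradiction. Hence √210 ∉ Q(√217), so x^2 - 210 stays irreducible over Q(√217) and [Q(√217, √210) : Q(√217)] = 2. By the tower law, [Q(√217, √210) : Q] = 2 · 2 = 4.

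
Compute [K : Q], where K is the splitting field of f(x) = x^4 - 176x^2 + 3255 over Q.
[K : Q] = 4

Solving the quadratic in x^2: x^2 = (176 ± √(176^2 - 4·3255))/2 = (176 ± √17956)/2 = (176 ± 134)/2, giving x^2 = 21 or x^2 = 155. So f(x) = (x^2 - 21)(x^2 - 155) and the roots of f are ±√21, ±√155. Hence the splitting field is K = Q(√21, √155). Since 21 and 155 are distinct squarefree integers > 1, their product 3255 is not a perfect square, so √155 ∉ Q(√21). By the tower law [K:Q] = [Q(√21,√155):Q(√21)] · [Q(√21):Q] = 2 · 2 = 4.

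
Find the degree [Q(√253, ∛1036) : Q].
[Q(√253, ∛1036) : Q] = 6

Let L = Q(√253, ∛1036). Since Q(√253) ⊂ L and [Q(√253):Q] = 2, the tower law gives 2 | [L:Q]. Likewise Q(∛1036) ⊂ L with [Q(∛1036):Q] = 3 (because 1036 is not a perfect cube), so 3 | [L:Q]. As gcd(2,3) = 1, [L:Q] is divisible by 6. Conversely L is generated over Q by √253 and ∛1036, so [L:Q] ≤ 2·3 = 6. Therefore [Q(√253, ∛1036) : Q] = 6.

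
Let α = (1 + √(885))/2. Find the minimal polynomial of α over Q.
m_α(x) = x^2 - x - 221

From 2α - 1 = √(885), squaring gives (2α - 1)^2 = 885, i.e. 4α^2 - 4α + 1 = 885, so α^2 - α + (1 - 885)/4 = 0. Since 885 ≡ 1 (mod 4), (1 - 885)/4 = -221 ∈ Z. The polynomial x^2 - x - 221 has discriminant 1 - 4·(-221) = 885, which is not a perfect square in Q (d = 885 is squarefree and ≠ 1), so x^2 - x - 221 is irreducible over Q. It is the minimal polynomial of α.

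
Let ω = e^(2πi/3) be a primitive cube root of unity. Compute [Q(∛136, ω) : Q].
[Q(∛136, ω) : Q] = 6

[Q(∛136):Q] = 3 (min poly x^3 - 136, irreducible since 136 is not a perfect cube). [Q(ω):Q] = 2 (min poly x^2 + x + 1). Since Q(∛136) ⊂ R and ω ∉ R, we have ω ∉ Q(∛136), so x^2 + x + 1 remains irreducible over Q(∛136) and [Q(∛136, ω) : Q(∛136)] = 2. By the tower law, [Q(∛136, ω) : Q] = 3 · 2 = 6. (In fact Q(∛136, ω) is the splitting field of x^3 - 136 over Q.)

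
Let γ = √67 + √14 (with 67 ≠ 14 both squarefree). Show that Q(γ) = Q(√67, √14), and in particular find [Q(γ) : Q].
[Q(γ) : Q] = 4 (equivalently, Q(γ) = Q(√67, √14))

Obviously Q(γ) ⊆ Q(√67, √14), and [Q(√67, √14):Q] = 4 (since 67, 14 are distinct squarefree integers > 1 with 938 not a perfect square). To show equality we compute the minimal polynomial of γ. From γ = √67 + √14: γ^2 = 67 + 2√(938) + 14 = 81 + 2√(938), so γ^2 - 81 = 2√(938); squaring, (γ^2 - 81)^2 = 4·938, i.e. γ^4 - 162γ^2 + 6561 - 3752 = 0, i.e. γ^4 - 162γ^2 + 2809 = 0. So γ is a root of x^4 - 162x^2 + 2809. This polynomial is irreducible over Q: it has no rational root (each ±√67 ± √14 is irrational), and any factorization into two quadratics over Q would force √(938) ∈ Q (pairing opposite roots) or √67, √14 ∈ Q (other pairings), all impossible. Hence [Q(γ):Q] = 4 = [Q(√67, √14):Q], so Q(γ) = Q(√67, √14).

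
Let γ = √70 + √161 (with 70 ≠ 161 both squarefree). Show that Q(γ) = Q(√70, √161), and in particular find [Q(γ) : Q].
[Q(γ) : Q] = 4 (equivalently, Q(γ) = Q(√70, √161))

Obviously Q(γ) ⊆ Q(√70, √161), and [Q(√70, √161):Q] = 4 (since 70, 161 are distinct squarefree integers > 1 with 11270 not a perfect square). To show equality we compute the minimal polynomial of γ. From γ = √70 + √161: γ^2 = 70 + 2√(11270) + 161 = 231 + 2√(11270), so γ^2 - 231 = 2√(11270); squaring, (γ^2 - 231)^2 = 4·11270, i.e. γ^4 - 462γ^2 + 53361 - 45080 = 0, i.e. γ^4 - 462γ^2 + 8281 = 0. So γ is a root of x^4 - 462x^2 + 8281. This polynomial is irreducible over Q: it has no rational root (each ±√70 ± √161 is irrational), and any factorization into two quadratics over Q would force √(11270) ∈ Q (pairing opposite roots) or √70, √161 ∈ Q (other pairings), all impossible. Hence [Q(γ):Q] = 4 = [Q(√70, √161):Q], so Q(γ) = Q(√70, √161).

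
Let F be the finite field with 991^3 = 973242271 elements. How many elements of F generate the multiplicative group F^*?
There are φ(973242270) = 186001920 primitive elements

F_q^* is cyclic of order q - 1 = 973242270. A cyclic group of order m has exactly φ(m) generators. Here m = 973242270 = 2 · 3^3 · 5 · 7 · 11 · 13^2 · 277, so the number of primitive elements is φ(973242270) = 186001920.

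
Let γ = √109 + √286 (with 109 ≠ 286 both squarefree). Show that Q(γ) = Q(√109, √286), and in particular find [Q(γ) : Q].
[Q(γ) : Q] = 4 (equivalently, Q(γ) = Q(√109, √286))

Obviously Q(γ) ⊆ Q(√109, √286), and [Q(√109, √286):Q] = 4 (since 109, 286 are distinct squarefree integers > 1 with 31174 not a perfect square). To show equality we compute the minimal polynomial of γ. From γ = √109 + √286: γ^2 = 109 + 2√(31174) + 286 = 395 + 2√(31174), so γ^2 - 395 = 2√(31174); squaring, (γ^2 - 395)^2 = 4·31174, i.e. γ^4 - 790γ^2 + 156025 - 124696 = 0, i.e. γ^4 - 790γ^2 + 31329 = 0. So γ is a root of x^4 - 790x^2 + 31329. This polynomial is irreducible over Q: it has no rational root (each ±√109 ± √286 is irrational), and any factorization into two quadratics over Q would force √(31174) ∈ Q (pairing opposite roots) or √109, √286 ∈ Q (other pairings), all impossible. Hence [Q(γ):Q] = 4 = [Q(√109, √286):Q], so Q(γ) = Q(√109, √286).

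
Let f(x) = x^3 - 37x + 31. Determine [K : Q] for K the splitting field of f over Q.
[K : Q] = 6

By the rational root test, any rational root of the monic integer polynomial f(x) = x^3 - 37x + 31 must be an integer dividing the constant term 31, i.e. one of ±{1, 31}. Evaluating: f(1) = -5, f(-1) = 67, f(31) = 28675, f(-31) = -28613; none is 0, so f has no rational root and is therefore irreducible over Q (a cubic with no linear factor over a field is irreducible). For an irreducible cubic, the Galois group is A_3 or S_3 according as the discriminant disc(f) = -4a^3 - 27b^2 = -4·(-37)^3 - 27·(31)^2 = 176665 is or is not a square in Q. Here disc(f) = 176665 is not a perfect square in Q, so the Galois group of f over Q is not contained in A_3 and must be all of S_3. The splitting field has degree |S_3| = 6 over Q, so [K : Q] = 6.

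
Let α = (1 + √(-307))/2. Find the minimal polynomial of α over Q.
m_α(x) = x^2 - x + 77

From 2α - 1 = √(-307), squaring gives (2α - 1)^2 = -307, i.e. 4α^2 - 4α + 1 = -307, so α^2 - α + (1 + 307)/4 = 0. Since -307 ≡ 1 (mod 4), (1 + 307)/4 = 77 ∈ Z. The polynomial x^2 - x + 77 has discriminant 1 - 4·(77) = -307, which is not a perfect square in Q (d = -307 is squarefree and ≠ 1), so x^2 - x + 77 is irreducible over Q. It is the minimal polynomial of α.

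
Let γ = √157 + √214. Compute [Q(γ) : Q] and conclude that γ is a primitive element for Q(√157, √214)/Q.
[Q(γ) : Q] = 4 (equivalently, Q(γ) = Q(√157, √214))

Obviously Q(γ) ⊆ Q(√157, √214), and [Q(√157, √214):Q] = 4 (since 157, 214 are distinct squarefree integers > 1 with 33598 not a perfect square). To show equality we compute the minimal polynomial of γ. From γ = √157 + √214: γ^2 = 157 + 2√(33598) + 214 = 371 + 2√(33598), so γ^2 - 371 = 2√(33598); squaring, (γ^2 - 371)^2 = 4·33598, i.e. γ^4 - 742γ^2 + 137641 - 134392 = 0, i.e. γ^4 - 742γ^2 + 3249 = 0. So γ is a root of x^4 - 742x^2 + 3249. This polynomial is irreducible over Q: it has no rational root (each ±√157 ± √214 is irrational), and any factorization into two quadratics over Q would force √(33598) ∈ Q (pairing opposite roots) or √157, √214 ∈ Q (other pairings), all impossible. Hence [Q(γ):Q] = 4 = [Q(√157, √214):Q], so Q(γ) = Q(√157, √214).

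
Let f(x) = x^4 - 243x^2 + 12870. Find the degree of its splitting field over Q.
[K : Q] = 4

Solving the quadratic in x^2: x^2 = (243 ± √(243^2 - 4·12870))/2 = (243 ± √7569)/2 = (243 ± 87)/2, giving x^2 = 78 or x^2 = 165. So f(x) = (x^2 - 78)(x^2 - 165) and the roots of f are ±√78, ±√165. Hence the splitting field is K = Q(√78, √165). Since 78 and 165 are distinct squarefree integers > 1, their product 12870 is not a perfect square, so √165 ∉ Q(√78). By the tower law [K:Q] = [Q(√78,√165):Q(√78)] · [Q(√78):Q] = 2 · 2 = 4.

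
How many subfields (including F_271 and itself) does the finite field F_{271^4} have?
F_{271^4} has 3 subfields

The subfields of F_{p^n} are exactly the fields F_{p^d} for d | n (each is the fixed field of the unique index-d subgroup of Gal(F_{p^n}/F_p) ≅ Z/nZ). The divisors of n = 4 are {1, 2, 4}, giving 3 subfields: F_{271^1}, F_{271^2}, F_{271^4}.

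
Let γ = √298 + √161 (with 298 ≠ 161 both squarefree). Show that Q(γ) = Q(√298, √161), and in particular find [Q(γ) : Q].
[Q(γ) : Q] = 4 (equivalently, Q(γ) = Q(√298, √161))

Obviously Q(γ) ⊆ Q(√298, √161), and [Q(√298, √161):Q] = 4 (since 298, 161 are distinct squarefree integers > 1 with 47978 not a perfect square). To show equality we compute the minimal polynomial of γ. From γ = √298 + √161: γ^2 = 298 + 2√(47978) + 161 = 459 + 2√(47978), so γ^2 - 459 = 2√(47978); squaring, (γ^2 - 459)^2 = 4·47978, i.e. γ^4 - 918γ^2 + 210681 - 191912 = 0, i.e. γ^4 - 918γ^2 + 18769 = 0. So γ is a root of x^4 - 918x^2 + 18769. This polynomial is irreducible over Q: it has no rational root (each ±√298 ± √161 is irrational), and any factorization into two quadratics over Q would force √(47978) ∈ Q (pairing opposite roots) or √298, √161 ∈ Q (other pairings), all impossible. Hence [Q(γ):Q] = 4 = [Q(√298, √161):Q], so Q(γ) = Q(√298, √161).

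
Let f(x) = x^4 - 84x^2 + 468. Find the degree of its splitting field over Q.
[K : Q] = 4

Solving the quadratic in x^2: x^2 = (84 ± √(84^2 - 4·468))/2 = (84 ± √5184)/2 = (84 ± 72)/2, giving x^2 = 6 or x^2 = 78. So f(x) = (x^2 - 6)(x^2 - 78) and the roots of f are ±√6, ±√78. Hence the splitting field is K = Q(√6, √78). Since 6 and 78 are distinct squarefree integers > 1, their product 468 is not a perfect square, so √78 ∉ Q(√6). By the tower law [K:Q] = [Q(√6,√78):Q(√6)] · [Q(√6):Q] = 2 · 2 = 4.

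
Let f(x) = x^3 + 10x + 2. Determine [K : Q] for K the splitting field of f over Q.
[K : Q] = 6

By the rational root test, any rational root of the monic integer polynomial f(x) = x^3 + 10x + 2 must be an integer dividing the constant term 2, i.e. one of ±{1, 2}. Evaluating: f(1) = 13, f(-1) = -9, f(2) = 30, f(-2) = -26; none is 0, so f has no rational root and is therefore irreducible over Q (a cubic with no linear factor over a field is irreducible). For an irreducible cubic, the Galois group is A_3 or S_3 according as the discriminant disc(f) = -4a^3 - 27b^2 = -4·(10)^3 - 27·(2)^2 = -4108 is or is not a square in Q. Here disc(f) = -4108 is not a perfect square in Q, so the Galois group of f over Q is not contained in A_3 and must be all of S_3. The splitting field has degree |S_3| = 6 over Q, so [K : Q] = 6.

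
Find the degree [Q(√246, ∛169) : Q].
[Q(√246, ∛169) : Q] = 6

Let L = Q(√246, ∛169). Since Q(√246) ⊂ L and [Q(√246):Q] = 2, the tower law gives 2 | [L:Q]. Likewise Q(∛169) ⊂ L with [Q(∛169):Q] = 3 (because 169 is not a perfect cube), so 3 | [L:Q]. As gcd(2,3) = 1, [L:Q] is divisible by 6. Conversely L is generated over Q by √246 and ∛169, so [L:Q] ≤ 2·3 = 6. Therefore [Q(√246, ∛169) : Q] = 6.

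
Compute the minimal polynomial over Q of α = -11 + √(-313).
m_α(x) = x^2 + 22x + 434

From α + 11 = √(-313), squaring gives (α + 11)^2 = -313, i.e. α^2 + 22α + 121 = -313, so α^2 + 22α + 434 = 0. The discriminant of x^2 + 22x + 434 is (22)^2 - 4·(434) = 484 - 1736 = -1252, and 4·(-313) is not a perfect square in Q since -313 is squarefree and ≠ 1. Hence x^2 + 22x + 434 is irreducible over Q and is the minimal polynomial of α.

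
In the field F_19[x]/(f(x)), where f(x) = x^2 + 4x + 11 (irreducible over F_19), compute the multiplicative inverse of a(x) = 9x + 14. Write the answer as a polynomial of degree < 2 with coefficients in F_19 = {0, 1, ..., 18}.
a(x)^(-1) ≡ 11x + 10 (mod f(x))

Since f is irreducible over F_19, F_19[x]/(f) is a field and a(x) ≠ 0 has an inverse. Apply the extended Euclidean algorithm to f(x) and a(x) in F_19[x]: f(x) = (17x + 12)·a(x) + (14). The last nonzero remainder is the constant 14 = gcd(f, a) in F_19. Back-substituting through the division chain expresses 14 = s(x)·a(x) + t(x)·f(x) with s(x) ≡ 2x + 7 (mod f), so (2x + 7)·a(x) ≡ 14 (mod f). Multiplying by 14^(-1) ≡ 15 in F_19 gives a(x)^(-1) ≡ 15·(2x + 7) ≡ 11x + 10 (mod f). Check: (9x + 14)·(11x + 10) = 4x^2 + 16x + 7 ≡ 1 (mod x^2 + 4x + 11).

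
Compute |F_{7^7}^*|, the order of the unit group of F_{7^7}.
|F_{7^7}^*| = 823542

F_{7^7} has 7^7 = 823543 elements; its multiplicative group consists of all nonzero elements, so |F_{7^7}^*| = 823543 - 1 = 823542. (It is cyclic since any finite subgroup of the multiplicative group of a field is cyclic.)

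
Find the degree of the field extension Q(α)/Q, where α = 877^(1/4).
[Q(α):Q] = 4

α is a root of x^4 - 877. By Eisenstein's criterion at the prime p = 877 (which divides the constant term 877 but p^2 = 769129 does not, since 877 is squarefree), x^4 - 877 is irreducible over Q. Hence [Q(α):Q] = 4.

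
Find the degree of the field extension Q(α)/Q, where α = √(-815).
[Q(α):Q] = 2

[Q(α):Q] equals the degree of the minimal polynomial of α. Here α^2 = -815 and x^2 + 815 is irreducible (d = -815 is squarefree, ≠ 1, hence not a square), so deg(m_α) = 2. Thus [Q(α):Q] = 2.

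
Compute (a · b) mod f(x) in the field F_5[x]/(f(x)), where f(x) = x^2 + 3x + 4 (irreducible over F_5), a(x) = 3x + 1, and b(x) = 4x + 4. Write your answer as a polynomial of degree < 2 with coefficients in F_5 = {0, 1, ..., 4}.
a · b ≡ 1 (mod f(x))

Multiply in F_5[x]: a(x)·b(x) = (3x + 1)·(4x + 4) = 2x^2 + x + 4. This has degree ≥ 2, so divide by f(x) over F_5: 2x^2 + x + 4 = (2)·(x^2 + 3x + 4) + (1). Hence a·b ≡ 1 (mod f). (F_5[x]/(f) is a field with 5^2 = 25 elements since f is irreducible of degree 2.)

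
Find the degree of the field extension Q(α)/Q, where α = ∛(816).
[Q(α):Q] = 3

The minimal polynomial of α is x^3 - 816, irreducible over Q since 816 is not a perfect cube (so x^3 - 816 has no rational root). Hence [Q(α):Q] = deg(m_α) = 3.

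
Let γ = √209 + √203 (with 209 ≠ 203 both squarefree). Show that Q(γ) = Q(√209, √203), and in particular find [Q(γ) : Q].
[Q(γ) : Q] = 4 (equivalently, Q(γ) = Q(√209, √203))

Obviously Q(γ) ⊆ Q(√209, √203), and [Q(√209, √203):Q] = 4 (since 209, 203 are distinct squarefree integers > 1 with 42427 not a perfect square). To show equality we compute the minimal polynomial of γ. From γ = √209 + √203: γ^2 = 209 + 2√(42427) + 203 = 412 + 2√(42427), so γ^2 - 412 = 2√(42427); squaring, (γ^2 - 412)^2 = 4·42427, i.e. γ^4 - 824γ^2 + 169744 - 169708 = 0, i.e. γ^4 - 824γ^2 + 36 = 0. So γ is a root of x^4 - 824x^2 + 36. This polynomial is irreducible over Q: it has no rational root (each ±√209 ± √203 is irrational), and any factorization into two quadratics over Q would force √(42427) ∈ Q (pairing opposite roots) or √209, √203 ∈ Q (other pairings), all impossible. Hence [Q(γ):Q] = 4 = [Q(√209, √203):Q], so Q(γ) = Q(√209, √203).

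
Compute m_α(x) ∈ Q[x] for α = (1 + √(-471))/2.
m_α(x) = x^2 - x + 118

From 2α - 1 = √(-471), squaring gives (2α - 1)^2 = -471, i.e. 4α^2 - 4α + 1 = -471, so α^2 - α + (1 + 471)/4 = 0. Since -471 ≡ 1 (mod 4), (1 + 471)/4 = 118 ∈ Z. The polynomial x^2 - x + 118 has discriminant 1 - 4·(118) = -471, which is not a perfect square in Q (d = -471 is squarefree and ≠ 1), so x^2 - x + 118 is irreducible over Q. It is the minimal polynomial of α.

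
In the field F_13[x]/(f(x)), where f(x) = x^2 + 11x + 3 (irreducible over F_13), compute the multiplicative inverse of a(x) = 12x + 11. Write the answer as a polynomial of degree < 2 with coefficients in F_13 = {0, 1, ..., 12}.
a(x)^(-1) ≡ 6x + 2 (mod f(x))

Since f is irreducible over F_13, F_13[x]/(f) is a field and a(x) ≠ 0 has an inverse. Apply the extended Euclidean algorithm to f(x) and a(x) in F_13[x]: f(x) = (12x + 4)·a(x) + (11). The last nonzero remainder is the constant 11 = gcd(f, a) in F_13. Back-substituting through the division chain expresses 11 = s(x)·a(x) + t(x)·f(x) with s(x) ≡ x + 9 (mod f), so (x + 9)·a(x) ≡ 11 (mod f). Multiplying by 11^(-1) ≡ 6 in F_13 gives a(x)^(-1) ≡ 6·(x + 9) ≡ 6x + 2 (mod f). Check: (12x + 11)·(6x + 2) = 7x^2 + 12x + 9 ≡ 1 (mod x^2 + 11x + 3).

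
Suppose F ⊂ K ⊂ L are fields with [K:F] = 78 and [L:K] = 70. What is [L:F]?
[L:F] = 5460

The tower law says that for any tower of field extensions F ⊂ K ⊂ L with finite degrees, [L:F] = [L:K] · [K:F]. Here this gives [L:F] = 70 · 78 = 5460.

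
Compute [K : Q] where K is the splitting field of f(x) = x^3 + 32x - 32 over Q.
[K : Q] = 6

By the rational root test, any rational root of the monic integer polynomial f(x) = x^3 + 32x - 32 must be an integer dividing the constant term -32, i.e. one of ±{1, 2, 4, 8, 16, 32}. Evaluating: f(1) = 1, f(-1) = -65, f(2) = 40, f(-2) = -104, f(4) = 160, f(-4) = -224, f(8) = 736, f(-8) = -800, f(16) = 4576, f(-16) = -4640, f(32) = 33760, f(-32) = -33824; none is 0, so f has no rational root and is therefore irreducible over Q (a cubic with no linear factor over a field is irreducible). For an irreducible cubic, the Galois group is A_3 or S_3 according as the discriminant disc(f) = -4a^3 - 27b^2 = -4·(32)^3 - 27·(-32)^2 = -158720 is or is not a square in Q. Here disc(f) = -158720 is not a perfect square in Q, so the Galois group of f over Q is not contained in A_3 and must be all of S_3. The splitting field has degree |S_3| = 6 over Q, so [K : Q] = 6.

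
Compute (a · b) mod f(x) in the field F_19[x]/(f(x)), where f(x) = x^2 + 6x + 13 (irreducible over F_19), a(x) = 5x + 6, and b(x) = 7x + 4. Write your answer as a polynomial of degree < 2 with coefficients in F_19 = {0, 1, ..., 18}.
a · b ≡ 4x + 6 (mod f(x))

Multiply in F_19[x]: a(x)·b(x) = (5x + 6)·(7x + 4) = 16x^2 + 5x + 5. This has degree ≥ 2, so divide by f(x) over F_19: 16x^2 + 5x + 5 = (16)·(x^2 + 6x + 13) + (4x + 6). Hence a·b ≡ 4x + 6 (mod f). (F_19[x]/(f) is a field with 19^2 = 361 elements since f is irreducible of degree 2.)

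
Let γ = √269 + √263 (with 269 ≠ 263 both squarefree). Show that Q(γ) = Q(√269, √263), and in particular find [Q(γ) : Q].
[Q(γ) : Q] = 4 (equivalently, Q(γ) = Q(√269, √263))

Obviously Q(γ) ⊆ Q(√269, √263), and [Q(√269, √263):Q] = 4 (since 269, 263 are distinct squarefree integers > 1 with 70747 not a perfect square). To show equality we compute the minimal polynomial of γ. From γ = √269 + √263: γ^2 = 269 + 2√(70747) + 263 = 532 + 2√(70747), so γ^2 - 532 = 2√(70747); squaring, (γ^2 - 532)^2 = 4·70747, i.e. γ^4 - 1064γ^2 + 283024 - 282988 = 0, i.e. γ^4 - 1064γ^2 + 36 = 0. So γ is a root of x^4 - 1064x^2 + 36. This polynomial is irreducible over Q: it has no rational root (each ±√269 ± √263 is irrational), and any factorization into two quadratics over Q would force √(70747) ∈ Q (pairing opposite roots) or √269, √263 ∈ Q (other pairings), all impossible. Hence [Q(γ):Q] = 4 = [Q(√269, √263):Q], so Q(γ) = Q(√269, √263).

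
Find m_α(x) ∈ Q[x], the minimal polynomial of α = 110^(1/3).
m_α(x) = x^3 - 110

α satisfies α^3 = 110, so x^3 - 110 annihilates α. By the rational root test, a rational root p/q (in lowest terms) of x^3 - 110 would satisfy p^3 = 110 q^3, forcing q = 1 and p^3 = 110; but 110 is not a perfect cube, contradiction. A monic cubic over Q with no rational root is irreducible (any nontrivial factorization would include a linear factor). Hence x^3 - 110 is the minimal polynomial of α, and in particular [Q(α):Q] = 3.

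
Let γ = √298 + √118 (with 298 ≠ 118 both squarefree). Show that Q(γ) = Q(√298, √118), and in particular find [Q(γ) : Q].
[Q(γ) : Q] = 4 (equivalently, Q(γ) = Q(√298, √118))

Obviously Q(γ) ⊆ Q(√298, √118), and [Q(√298, √118):Q] = 4 (since 298, 118 are distinct squarefree integers > 1 with 35164 not a perfect square). To show equality we compute the minimal polynomial of γ. From γ = √298 + √118: γ^2 = 298 + 2√(35164) + 118 = 416 + 2√(35164), so γ^2 - 416 = 2√(35164); squaring, (γ^2 - 416)^2 = 4·35164, i.e. γ^4 - 832γ^2 + 173056 - 140656 = 0, i.e. γ^4 - 832γ^2 + 32400 = 0. So γ is a root of x^4 - 832x^2 + 32400. This polynomial is irreducible over Q: it has no rational root (each ±√298 ± √118 is irrational), and any factorization into two quadratics over Q would force √(35164) ∈ Q (pairing opposite roots) or √298, √118 ∈ Q (other pairings), all impossible. Hence [Q(γ):Q] = 4 = [Q(√298, √118):Q], so Q(γ) = Q(√298, √118).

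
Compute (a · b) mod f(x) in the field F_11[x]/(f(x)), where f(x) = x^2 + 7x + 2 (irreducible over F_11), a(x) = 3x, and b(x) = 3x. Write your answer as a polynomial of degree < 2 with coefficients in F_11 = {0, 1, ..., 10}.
a · b ≡ 3x + 4 (mod f(x))

Multiply in F_11[x]: a(x)·b(x) = (3x)·(3x) = 9x^2. This has degree ≥ 2, so divide by f(x) over F_11: 9x^2 = (9)·(x^2 + 7x + 2) + (3x + 4). Hence a·b ≡ 3x + 4 (mod f). (F_11[x]/(f) is a field with 11^2 = 121 elements since f is irreducible of degree 2.)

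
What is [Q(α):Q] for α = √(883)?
[Q(α):Q] = 2

[Q(α):Q] equals the degree of the minimal polynomial of α. Here α^2 = 883 and x^2 - 883 is irreducible (d = 883 is squarefree, ≠ 1, hence not a square), so deg(m_α) = 2. Thus [Q(α):Q] = 2.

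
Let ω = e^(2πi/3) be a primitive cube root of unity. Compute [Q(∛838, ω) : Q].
[Q(∛838, ω) : Q] = 6

[Q(∛838):Q] = 3 (min poly x^3 - 838, irreducible since 838 is not a perfect cube). [Q(ω):Q] = 2 (min poly x^2 + x + 1). Since Q(∛838) ⊂ R and ω ∉ R, we have ω ∉ Q(∛838), so x^2 + x + 1 remains irreducible over Q(∛838) and [Q(∛838, ω) : Q(∛838)] = 2. By the tower law, [Q(∛838, ω) : Q] = 3 · 2 = 6. (In fact Q(∛838, ω) is the splitting field of x^3 - 838 over Q.)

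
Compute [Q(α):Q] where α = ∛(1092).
[Q(α):Q] = 3

The minimal polynomial of α is x^3 - 1092, irreducible over Q since 1092 is not a perfect cube (so x^3 - 1092 has no rational root). Hence [Q(α):Q] = deg(m_α) = 3.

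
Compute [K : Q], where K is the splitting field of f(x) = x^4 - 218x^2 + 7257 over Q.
[K : Q] = 4

Solving the quadratic in x^2: x^2 = (218 ± √(218^2 - 4·7257))/2 = (218 ± √18496)/2 = (218 ± 136)/2, giving x^2 = 177 or x^2 = 41. So f(x) = (x^2 - 177)(x^2 - 41) and the roots of f are ±√177, ±√41. Hence the splitting field is K = Q(√177, √41). Since 177 and 41 are distinct squarefree integers > 1, their product 7257 is not a perfect square, so √41 ∉ Q(√177). By the tower law [K:Q] = [Q(√177,√41):Q(√177)] · [Q(√177):Q] = 2 · 2 = 4.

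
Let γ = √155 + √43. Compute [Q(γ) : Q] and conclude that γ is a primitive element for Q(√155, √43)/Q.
[Q(γ) : Q] = 4 (equivalently, Q(γ) = Q(√155, √43))

Obviously Q(γ) ⊆ Q(√155, √43), and [Q(√155, √43):Q] = 4 (since 155, 43 are distinct squarefree integers > 1 with 6665 not a perfect square). To show equality we compute the minimal polynomial of γ. From γ = √155 + √43: γ^2 = 155 + 2√(6665) + 43 = 198 + 2√(6665), so γ^2 - 198 = 2√(6665); squaring, (γ^2 - 198)^2 = 4·6665, i.e. γ^4 - 396γ^2 + 39204 - 26660 = 0, i.e. γ^4 - 396γ^2 + 12544 = 0. So γ is a root of x^4 - 396x^2 + 12544. This polynomial is irreducible over Q: it has no rational root (each ±√155 ± √43 is irrational), and any factorization into two quadratics over Q would force √(6665) ∈ Q (pairing opposite roots) or √155, √43 ∈ Q (other pairings), all impossible. Hence [Q(γ):Q] = 4 = [Q(√155, √43):Q], so Q(γ) = Q(√155, √43).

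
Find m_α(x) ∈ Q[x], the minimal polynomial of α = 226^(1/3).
m_α(x) = x^3 - 226

α satisfies α^3 = 226, so x^3 - 226 annihilates α. By the rational root test, a rational root p/q (in lowest terms) of x^3 - 226 would satisfy p^3 = 226 q^3, forcing q = 1 and p^3 = 226; but 226 is not a perfect cube, contradiction. A monic cubic over Q with no rational root is irreducible (any nontrivial factorization would include a linear factor). Hence x^3 - 226 is the minimal polynomial of α, and in particular [Q(α):Q] = 3.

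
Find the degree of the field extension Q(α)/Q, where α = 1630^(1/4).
[Q(α):Q] = 4

α is a root of x^4 - 1630. By Eisenstein's criterion at the prime p = 2 (which divides the constant term 1630 but p^2 = 4 does not, since 1630 is squarefree), x^4 - 1630 is irreducible over Q. Hence [Q(α):Q] = 4.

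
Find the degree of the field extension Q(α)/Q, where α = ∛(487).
[Q(α):Q] = 3

The minimal polynomial of α is x^3 - 487, irreducible over Q since 487 is not a perfect cube (so x^3 - 487 has no rational root). Hence [Q(α):Q] = deg(m_α) = 3.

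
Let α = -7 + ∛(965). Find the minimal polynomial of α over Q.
m_α(x) = x^3 + 21x^2 + 147x - 622

Set β = α + 7 = ∛(965), so β^3 = 965. Then (α + 7)^3 - 965 = 0, i.e. α is a root of g(x) = (x + 7)^3 - 965 = x^3 + 21x^2 + 147x - 622. Since g(x) = h(x + 7) where h(x) = x^3 - 965, and h is irreducible over Q (because 965 is not a perfect cube, so h has no rational root, and a monic cubic with no rational root is irreducible), g is also irreducible (irreducibility is preserved under the substitution x → x + 7). Hence m_α(x) = x^3 + 21x^2 + 147x - 622.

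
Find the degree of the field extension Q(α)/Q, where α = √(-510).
[Q(α):Q] = 2

[Q(α):Q] equals the degree of the minimal polynomial of α. Here α^2 = -510 and x^2 + 510 is irreducible (d = -510 is squarefree, ≠ 1, hence not a square), so deg(m_α) = 2. Thus [Q(α):Q] = 2.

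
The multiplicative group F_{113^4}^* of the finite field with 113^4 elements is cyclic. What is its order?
|F_{113^4}^*| = 163047360

F_{113^4} has 113^4 = 163047361 elements; its multiplicative group consists of all nonzero elements, so |F_{113^4}^*| = 163047361 - 1 = 163047360. (It is cyclic since any finite subgroup of the multiplicative group of a field is cyclic.)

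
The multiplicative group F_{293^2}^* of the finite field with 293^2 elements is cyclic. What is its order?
|F_{293^2}^*| = 85848

F_{293^2} has 293^2 = 85849 elements; its multiplicative group consists of all nonzero elements, so |F_{293^2}^*| = 85849 - 1 = 85848. (It is cyclic since any finite subgroup of the multiplicative group of a field is cyclic.)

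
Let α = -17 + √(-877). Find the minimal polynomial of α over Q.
m_α(x) = x^2 + 34x + 1166

From α + 17 = √(-877), squaring gives (α + 17)^2 = -877, i.e. α^2 + 34α + 289 = -877, so α^2 + 34α + 1166 = 0. The discriminant of x^2 + 34x + 1166 is (34)^2 - 4·(1166) = 1156 - 4664 = -3508, and 4·(-877) is not a perfect square in Q since -877 is squarefree and ≠ 1. Hence x^2 + 34x + 1166 is irreducible over Q and is the minimal polynomial of α.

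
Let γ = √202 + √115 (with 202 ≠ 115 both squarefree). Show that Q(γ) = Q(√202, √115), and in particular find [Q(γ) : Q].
[Q(γ) : Q] = 4 (equivalently, Q(γ) = Q(√202, √115))

Obviously Q(γ) ⊆ Q(√202, √115), and [Q(√202, √115):Q] = 4 (since 202, 115 are distinct squarefree integers > 1 with 23230 not a perfect square). To show equality we compute the minimal polynomial of γ. From γ = √202 + √115: γ^2 = 202 + 2√(23230) + 115 = 317 + 2√(23230), so γ^2 - 317 = 2√(23230); squaring, (γ^2 - 317)^2 = 4·23230, i.e. γ^4 - 634γ^2 + 100489 - 92920 = 0, i.e. γ^4 - 634γ^2 + 7569 = 0. So γ is a root of x^4 - 634x^2 + 7569. This polynomial is irreducible over Q: it has no rational root (each ±√202 ± √115 is irrational), and any factorization into two quadratics over Q would force √(23230) ∈ Q (pairing opposite roots) or √202, √115 ∈ Q (other pairings), all impossible. Hence [Q(γ):Q] = 4 = [Q(√202, √115):Q], so Q(γ) = Q(√202, √115).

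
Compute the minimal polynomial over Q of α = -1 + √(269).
m_α(x) = x^2 + 2x - 268

From α + 1 = √(269), squaring gives (α + 1)^2 = 269, i.e. α^2 + 2α + 1 = 269, so α^2 + 2α - 268 = 0. The discriminant of x^2 + 2x - 268 is (2)^2 - 4·(-268) = 4 + 1072 = 1076, and 4·(269) is not a perfect square in Q since 269 is squarefree and ≠ 1. Hence x^2 + 2x - 268 is irreducible over Q and is the minimal polynomial of α.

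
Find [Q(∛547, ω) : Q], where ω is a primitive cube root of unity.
[Q(∛547, ω) : Q] = 6

[Q(∛547):Q] = 3 (min poly x^3 - 547, irreducible since 547 is not a perfect cube). [Q(ω):Q] = 2 (min poly x^2 + x + 1). Since Q(∛547) ⊂ R and ω ∉ R, we have ω ∉ Q(∛547), so x^2 + x + 1 remains irreducible over Q(∛547) and [Q(∛547, ω) : Q(∛547)] = 2. By the tower law, [Q(∛547, ω) : Q] = 3 · 2 = 6. (In fact Q(∛547, ω) is the splitting field of x^3 - 547 over Q.)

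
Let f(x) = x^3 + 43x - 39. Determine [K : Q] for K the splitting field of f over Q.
[K : Q] = 6

By the rational root test, any rational root of the monic integer polynomial f(x) = x^3 + 43x - 39 must be an integer dividing the constant term -39, i.e. one of ±{1, 3, 13, 39}. Evaluating: f(1) = 5, f(-1) = -83, f(3) = 117, f(-3) = -195, f(13) = 2717, f(-13) = -2795, f(39) = 60957, f(-39) = -61035; none is 0, so f has no rational root and is therefore irreducible over Q (a cubic with no linear factor over a field is irreducible). For an irreducible cubic, the Galois group is A_3 or S_3 according as the discriminant disc(f) = -4a^3 - 27b^2 = -4·(43)^3 - 27·(-39)^2 = -359095 is or is not a square in Q. Here disc(f) = -359095 is not a perfect square in Q, so the Galois group of f over Q is not contained in A_3 and must be all of S_3. The splitting field has degree |S_3| = 6 over Q, so [K : Q] = 6.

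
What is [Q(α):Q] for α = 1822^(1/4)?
[Q(α):Q] = 4

α is a root of x^4 - 1822. By Eisenstein's criterion at the prime p = 2 (which divides the constant term 1822 but p^2 = 4 does not, since 1822 is squarefree), x^4 - 1822 is irreducible over Q. Hence [Q(α):Q] = 4.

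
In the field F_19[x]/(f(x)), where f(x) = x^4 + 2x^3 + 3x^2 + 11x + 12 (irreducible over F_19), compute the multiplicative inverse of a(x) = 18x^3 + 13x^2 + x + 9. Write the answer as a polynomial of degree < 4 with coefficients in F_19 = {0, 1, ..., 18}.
a(x)^(-1) ≡ 9x^3 + 2x^2 + x + 16 (mod f(x))

Since f is irreducible over F_19, F_19[x]/(f) is a field and a(x) ≠ 0 has an inverse. Apply the extended Euclidean algorithm to f(x) and a(x) in F_19[x]: f(x) = (18x + 4)·a(x) + (9x^2 + 16x + 14);  a(x) = (2x)·(9x^2 + 16x + 14) + (11x + 9);  (9x^2 + 16x + 14) = (6x)·(11x + 9) + (14). The last nonzero remainder is the constant 14 = gcd(f, a) in F_19. Back-substituting through the division chain expresses 14 = s(x)·a(x) + t(x)·f(x) with s(x) ≡ 12x^3 + 9x^2 + 14x + 15 (mod f), so (12x^3 + 9x^2 + 14x + 15)·a(x) ≡ 14 (mod f). Multiplying by 14^(-1) ≡ 15 in F_19 gives a(x)^(-1) ≡ 15·(12x^3 + 9x^2 + 14x + 15) ≡ 9x^3 + 2x^2 + x + 16 (mod f). Check: (18x^3 + 13x^2 + x + 9)·(9x^3 + 2x^2 + x + 16) = 10x^6 + x^5 + 15x^4 + 4x^3 + 18x^2 + 6x + 11 ≡ 1 (mod x^4 + 2x^3 + 3x^2 + 11x + 12).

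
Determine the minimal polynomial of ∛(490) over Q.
m_α(x) = x^3 - 490

α satisfies α^3 = 490, so x^3 - 490 annihilates α. By the rational root test, a rational root p/q (in lowest terms) of x^3 - 490 would satisfy p^3 = 490 q^3, forcing q = 1 and p^3 = 490; but 490 is not a perfect cube, contradiction. A monic cubic over Q with no rational root is irreducible (any nontrivial factorization would include a linear factor). Hence x^3 - 490 is the minimal polynomial of α, and in particular [Q(α):Q] = 3.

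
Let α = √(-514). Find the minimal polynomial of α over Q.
m_α(x) = x^2 + 514

α satisfies α^2 + 514 = 0, so x^2 + 514 annihilates α. Since d = -514 is squarefree and ≠ 1, it is not a perfect square in Q, so x^2 + 514 has no rational root and is therefore irreducible over Q (a degree-2 polynomial over a field is irreducible iff it has no root). Hence m_α(x) = x^2 + 514.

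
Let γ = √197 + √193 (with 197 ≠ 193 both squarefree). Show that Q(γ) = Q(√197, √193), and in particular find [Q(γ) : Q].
[Q(γ) : Q] = 4 (equivalently, Q(γ) = Q(√197, √193))

Obviously Q(γ) ⊆ Q(√197, √193), and [Q(√197, √193):Q] = 4 (since 197, 193 are distinct squarefree integers > 1 with 38021 not a perfect square). To show equality we compute the minimal polynomial of γ. From γ = √197 + √193: γ^2 = 197 + 2√(38021) + 193 = 390 + 2√(38021), so γ^2 - 390 = 2√(38021); squaring, (γ^2 - 390)^2 = 4·38021, i.e. γ^4 - 780γ^2 + 152100 - 152084 = 0, i.e. γ^4 - 780γ^2 + 16 = 0. So γ is a root of x^4 - 780x^2 + 16. This polynomial is irreducible over Q: it has no rational root (each ±√197 ± √193 is irrational), and any factorization into two quadratics over Q would force √(38021) ∈ Q (pairing opposite roots) or √197, √193 ∈ Q (other pairings), all impossible. Hence [Q(γ):Q] = 4 = [Q(√197, √193):Q], so Q(γ) = Q(√197, √193).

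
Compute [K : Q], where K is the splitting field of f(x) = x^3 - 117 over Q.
[K : Q] = 6

The roots of x^3 - 117 are ∛117, ω∛117, ω^2∛117 where ω = e^(2πi/3) is a primitive cube root of unity, so K = Q(∛117, ω). Now [Q(∛117):Q] = 3 (since 117 is not a perfect cube, x^3 - 117 is irreducible) and [Q(ω):Q] = 2. Both 2 and 3 divide [K:Q], and [K:Q] ≤ 3·2 = 6, so [K:Q] = 6. (Equivalently: Q(∛117) ⊂ R but ω ∉ R, so [K : Q(∛117)] = 2.)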